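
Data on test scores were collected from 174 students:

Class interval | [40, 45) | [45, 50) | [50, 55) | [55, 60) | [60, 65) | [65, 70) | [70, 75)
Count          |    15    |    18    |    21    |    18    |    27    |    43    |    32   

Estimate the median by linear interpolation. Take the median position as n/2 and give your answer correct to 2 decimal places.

62.78

Cumulative frequencies: 15, 33, 54, 72, 99, 142, 174
n = 174; position = n/2 = 87.
This falls in the class [60, 65): L = 60, F = 72, f = 27, h = 5.
Median ≈ 60 + ((87 − 72) / 27) × 5 = 62.7778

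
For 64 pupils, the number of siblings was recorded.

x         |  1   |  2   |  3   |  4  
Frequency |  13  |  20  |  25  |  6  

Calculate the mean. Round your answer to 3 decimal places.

2.375

Values: 1, 2, 3, 4
Σfx = 13×1 + 20×2 + 25×3 + 6×4 = 152
n = Σf = 64
Mean = 152 / 64 = 2.3750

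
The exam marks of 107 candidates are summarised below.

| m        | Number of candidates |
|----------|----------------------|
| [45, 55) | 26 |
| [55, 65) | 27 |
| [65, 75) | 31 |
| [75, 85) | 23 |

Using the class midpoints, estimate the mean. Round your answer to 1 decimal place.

Midpoints: 50, 60, 70, 80
Σfm = 26×50 + 27×60 + 31×70 + 23×80 = 6930
n = Σf = 107
Mean = 6930 / 107 = 64.7664

64.8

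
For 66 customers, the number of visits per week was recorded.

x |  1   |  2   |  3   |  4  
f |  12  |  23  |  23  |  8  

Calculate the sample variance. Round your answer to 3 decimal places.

Values: 1, 2, 3, 4
n = 66, Σfx = 159, mean = 2.4091
Σfx² = 439
Σf(x − x̄)² = Σfx² − (Σfx)²/n = 439 − 159²/66 = 55.9545
Sample variance = 55.9545 / 65 = 0.8608

0.861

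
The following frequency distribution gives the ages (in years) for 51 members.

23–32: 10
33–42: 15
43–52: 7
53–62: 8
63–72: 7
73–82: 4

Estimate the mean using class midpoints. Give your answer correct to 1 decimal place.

Midpoints: 27.5, 37.5, 47.5, 57.5, 67.5, 77.5
Σfm = 10×27.5 + 15×37.5 + 7×47.5 + 8×57.5 + 7×67.5 + 4×77.5 = 2412.5
n = Σf = 51
Mean = 2412.5 / 51 = 47.3039

47.3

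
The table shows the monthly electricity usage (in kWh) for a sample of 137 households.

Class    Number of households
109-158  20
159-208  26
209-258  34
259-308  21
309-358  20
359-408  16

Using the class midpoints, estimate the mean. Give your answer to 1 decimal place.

Midpoints: 133.5, 183.5, 233.5, 283.5, 333.5, 383.5
Σfm = 20×133.5 + 26×183.5 + 34×233.5 + 21×283.5 + 20×333.5 + 16×383.5 = 34139.5
n = Σf = 137
Mean = 34139.5 / 137 = 249.1934

249.2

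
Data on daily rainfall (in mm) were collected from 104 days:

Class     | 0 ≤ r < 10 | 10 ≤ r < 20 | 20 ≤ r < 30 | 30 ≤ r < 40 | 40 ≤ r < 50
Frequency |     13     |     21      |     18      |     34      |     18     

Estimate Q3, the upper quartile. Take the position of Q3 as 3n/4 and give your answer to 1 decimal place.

Cumulative frequencies: 13, 34, 52, 86, 104
n = 104; position = 3n/4 = 78.
This falls in the class 30 ≤ r < 40: L = 30, F = 52, f = 34, h = 10.
Upper quartile ≈ 30 + ((78 − 52) / 34) × 10 = 37.6471

37.6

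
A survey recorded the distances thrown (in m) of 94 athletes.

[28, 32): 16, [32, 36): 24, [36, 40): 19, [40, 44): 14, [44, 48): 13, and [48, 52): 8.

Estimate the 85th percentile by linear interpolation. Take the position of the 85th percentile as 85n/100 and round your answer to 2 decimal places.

46.12

Cumulative frequencies: 16, 40, 59, 73, 86, 94
n = 94; position = 85n/100 = 79.9.
This falls in the class [44, 48): L = 44, F = 73, f = 13, h = 4.
85th percentile ≈ 44 + ((79.9 − 73) / 13) × 4 = 46.1231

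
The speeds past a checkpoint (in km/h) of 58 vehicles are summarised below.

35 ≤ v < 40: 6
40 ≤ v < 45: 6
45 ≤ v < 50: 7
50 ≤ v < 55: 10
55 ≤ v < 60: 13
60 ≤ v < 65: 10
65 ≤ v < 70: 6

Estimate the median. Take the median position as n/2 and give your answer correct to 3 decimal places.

55.000

Cumulative frequencies: 6, 12, 19, 29, 42, 52, 58
n = 58; position = n/2 = 29.
This falls in the class 50 ≤ v < 55: L = 50, F = 19, f = 10, h = 5.
Median ≈ 50 + ((29 − 19) / 10) × 5 = 55.0000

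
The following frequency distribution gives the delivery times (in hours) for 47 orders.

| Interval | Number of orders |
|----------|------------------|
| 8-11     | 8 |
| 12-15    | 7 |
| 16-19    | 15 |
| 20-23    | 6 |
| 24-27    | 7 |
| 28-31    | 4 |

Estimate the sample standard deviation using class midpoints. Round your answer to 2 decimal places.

Midpoints: 9.5, 13.5, 17.5, 21.5, 25.5, 29.5
n = 47, Σfm = 858.5, mean = 18.2660
Σfm² = 17397.75
Σf(m − x̄)² = Σfm² − (Σfm)²/n = 17397.75 − 858.5²/47 = 1716.4255
Sample variance = 1716.4255 / 46 = 37.3136
Standard deviation = √37.3136 = 6.1085

6.11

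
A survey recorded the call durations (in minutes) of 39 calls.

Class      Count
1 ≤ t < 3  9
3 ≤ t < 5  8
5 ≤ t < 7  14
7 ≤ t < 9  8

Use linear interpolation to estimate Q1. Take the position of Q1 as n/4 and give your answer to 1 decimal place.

Cumulative frequencies: 9, 17, 31, 39
n = 39; position = n/4 = 9.75.
This falls in the class 3 ≤ t < 5: L = 3, F = 9, f = 8, h = 2.
Lower quartile ≈ 3 + ((9.75 − 9) / 8) × 2 = 3.1875

3.2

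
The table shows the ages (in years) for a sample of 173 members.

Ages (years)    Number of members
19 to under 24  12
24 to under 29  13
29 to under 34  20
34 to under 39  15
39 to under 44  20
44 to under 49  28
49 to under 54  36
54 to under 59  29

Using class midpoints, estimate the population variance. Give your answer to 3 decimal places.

119.262

Midpoints: 21.5, 26.5, 31.5, 36.5, 41.5, 46.5, 51.5, 56.5
n = 173, Σfm = 7404.5, mean = 42.8006
Σfm² = 337549.25
Σf(m − x̄)² = Σfm² − (Σfm)²/n = 337549.25 − 7404.5²/173 = 20632.3699
Population variance = 20632.3699 / 173 = 119.2623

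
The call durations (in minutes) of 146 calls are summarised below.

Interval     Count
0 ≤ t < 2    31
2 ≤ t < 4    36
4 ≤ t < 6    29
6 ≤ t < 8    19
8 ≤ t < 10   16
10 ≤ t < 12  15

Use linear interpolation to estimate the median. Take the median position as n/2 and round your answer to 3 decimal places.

4.414

Cumulative frequencies: 31, 67, 96, 115, 131, 146
n = 146; position = n/2 = 73.
This falls in the class 4 ≤ t < 6: L = 4, F = 67, f = 29, h = 2.
Median ≈ 4 + ((73 − 67) / 29) × 2 = 4.4138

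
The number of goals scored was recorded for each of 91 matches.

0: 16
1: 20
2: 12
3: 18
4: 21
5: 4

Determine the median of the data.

Cumulative frequencies: 16, 36, 48, 66, 87, 91
n = 91, so the median is the value in position (n+1)/2 = 46.
Position 46 falls at value 2.

2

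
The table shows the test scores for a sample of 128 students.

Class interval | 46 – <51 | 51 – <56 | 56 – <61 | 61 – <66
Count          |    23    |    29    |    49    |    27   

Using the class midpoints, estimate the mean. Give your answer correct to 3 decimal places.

Midpoints: 48.5, 53.5, 58.5, 63.5
Σfm = 23×48.5 + 29×53.5 + 49×58.5 + 27×63.5 = 7248
n = Σf = 128
Mean = 7248 / 128 = 56.6250

56.625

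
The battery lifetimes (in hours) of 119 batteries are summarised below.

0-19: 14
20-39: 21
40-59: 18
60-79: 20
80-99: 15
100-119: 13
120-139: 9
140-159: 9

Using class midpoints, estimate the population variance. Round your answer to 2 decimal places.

1747.79

Midpoints: 9.5, 29.5, 49.5, 69.5, 89.5, 109.5, 129.5, 149.5
n = 119, Σfm = 8310.5, mean = 69.8361
Σfm² = 788359.75
Σf(m − x̄)² = Σfm² − (Σfm)²/n = 788359.75 − 8310.5²/119 = 207986.5546
Population variance = 207986.5546 / 119 = 1747.7862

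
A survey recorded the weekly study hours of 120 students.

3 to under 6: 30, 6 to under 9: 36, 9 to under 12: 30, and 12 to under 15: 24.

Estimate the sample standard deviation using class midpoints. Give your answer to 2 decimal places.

Midpoints: 4.5, 7.5, 10.5, 13.5
n = 120, Σfm = 1044, mean = 8.7000
Σfm² = 10314
Σf(m − x̄)² = Σfm² − (Σfm)²/n = 10314 − 1044²/120 = 1231.2000
Sample variance = 1231.2000 / 119 = 10.3462
Standard deviation = √10.3462 = 3.2166

3.22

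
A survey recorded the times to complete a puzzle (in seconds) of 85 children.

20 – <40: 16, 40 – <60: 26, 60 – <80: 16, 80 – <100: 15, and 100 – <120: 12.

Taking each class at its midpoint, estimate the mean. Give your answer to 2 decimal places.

Midpoints: 30, 50, 70, 90, 110
Σfm = 16×30 + 26×50 + 16×70 + 15×90 + 12×110 = 5570
n = Σf = 85
Mean = 5570 / 85 = 65.5294

65.53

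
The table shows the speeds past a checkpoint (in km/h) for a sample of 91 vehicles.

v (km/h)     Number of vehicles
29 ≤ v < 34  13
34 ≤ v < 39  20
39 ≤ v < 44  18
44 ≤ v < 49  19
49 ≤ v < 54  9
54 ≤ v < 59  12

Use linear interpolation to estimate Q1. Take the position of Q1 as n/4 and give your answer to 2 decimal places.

Cumulative frequencies: 13, 33, 51, 70, 79, 91
n = 91; position = n/4 = 22.75.
This falls in the class 34 ≤ v < 39: L = 34, F = 13, f = 20, h = 5.
Lower quartile ≈ 34 + ((22.75 − 13) / 20) × 5 = 36.4375

36.44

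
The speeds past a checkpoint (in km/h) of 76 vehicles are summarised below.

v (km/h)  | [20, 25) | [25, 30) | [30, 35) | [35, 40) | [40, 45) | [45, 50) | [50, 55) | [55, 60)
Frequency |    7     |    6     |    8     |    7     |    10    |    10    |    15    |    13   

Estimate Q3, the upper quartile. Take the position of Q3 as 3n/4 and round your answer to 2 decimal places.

Cumulative frequencies: 7, 13, 21, 28, 38, 48, 63, 76
n = 76; position = 3n/4 = 57.
This falls in the class [50, 55): L = 50, F = 48, f = 15, h = 5.
Upper quartile ≈ 50 + ((57 − 48) / 15) × 5 = 53.0000

53.00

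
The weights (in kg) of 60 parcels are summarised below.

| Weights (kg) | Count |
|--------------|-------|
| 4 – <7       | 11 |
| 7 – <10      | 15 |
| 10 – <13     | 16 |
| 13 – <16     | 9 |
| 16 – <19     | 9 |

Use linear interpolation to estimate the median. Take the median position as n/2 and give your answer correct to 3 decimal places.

Cumulative frequencies: 11, 26, 42, 51, 60
n = 60; position = n/2 = 30.
This falls in the class 10 – <13: L = 10, F = 26, f = 16, h = 3.
Median ≈ 10 + ((30 − 26) / 16) × 3 = 10.7500

10.750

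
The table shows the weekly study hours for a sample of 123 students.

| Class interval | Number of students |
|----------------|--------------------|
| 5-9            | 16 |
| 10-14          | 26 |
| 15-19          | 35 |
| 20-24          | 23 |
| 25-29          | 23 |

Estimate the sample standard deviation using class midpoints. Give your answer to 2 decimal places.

6.47

Midpoints: 7, 12, 17, 22, 27
n = 123, Σfm = 2146, mean = 17.4472
Σfm² = 42542
Σf(m − x̄)² = Σfm² − (Σfm)²/n = 42542 − 2146²/123 = 5100.4065
Sample variance = 5100.4065 / 122 = 41.8066
Standard deviation = √41.8066 = 6.4658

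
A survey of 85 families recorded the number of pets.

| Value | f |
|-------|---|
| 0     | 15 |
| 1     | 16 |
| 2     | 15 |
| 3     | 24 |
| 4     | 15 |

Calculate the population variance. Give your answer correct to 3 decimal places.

1.873

Values: 0, 1, 2, 3, 4
n = 85, Σfx = 178, mean = 2.0941
Σfx² = 532
Σf(x − x̄)² = Σfx² − (Σfx)²/n = 532 − 178²/85 = 159.2471
Population variance = 159.2471 / 85 = 1.8735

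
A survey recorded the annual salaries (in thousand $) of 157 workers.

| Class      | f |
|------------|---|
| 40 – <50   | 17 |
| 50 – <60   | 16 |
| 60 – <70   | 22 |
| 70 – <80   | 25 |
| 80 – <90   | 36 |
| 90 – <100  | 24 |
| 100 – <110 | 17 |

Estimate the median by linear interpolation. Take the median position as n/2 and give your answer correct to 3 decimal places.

Cumulative frequencies: 17, 33, 55, 80, 116, 140, 157
n = 157; position = n/2 = 78.5.
This falls in the class 70 – <80: L = 70, F = 55, f = 25, h = 10.
Median ≈ 70 + ((78.5 − 55) / 25) × 10 = 79.4000

79.400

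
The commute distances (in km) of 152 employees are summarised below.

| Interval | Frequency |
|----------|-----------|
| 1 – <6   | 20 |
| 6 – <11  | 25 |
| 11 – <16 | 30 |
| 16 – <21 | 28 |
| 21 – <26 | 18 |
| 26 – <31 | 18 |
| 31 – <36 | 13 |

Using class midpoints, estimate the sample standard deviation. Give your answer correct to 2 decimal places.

9.12

Midpoints: 3.5, 8.5, 13.5, 18.5, 23.5, 28.5, 33.5
n = 152, Σfm = 2577, mean = 16.9539
Σfm² = 56252
Σf(m − x̄)² = Σfm² − (Σfm)²/n = 56252 − 2577²/152 = 12561.6776
Sample variance = 12561.6776 / 151 = 83.1899
Standard deviation = √83.1899 = 9.1209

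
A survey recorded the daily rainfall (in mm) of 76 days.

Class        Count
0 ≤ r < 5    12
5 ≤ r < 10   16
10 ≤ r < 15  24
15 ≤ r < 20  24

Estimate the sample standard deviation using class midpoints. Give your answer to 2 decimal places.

Midpoints: 2.5, 7.5, 12.5, 17.5
n = 76, Σfm = 870, mean = 11.4474
Σfm² = 12075
Σf(m − x̄)² = Σfm² − (Σfm)²/n = 12075 − 870²/76 = 2115.7895
Sample variance = 2115.7895 / 75 = 28.2105
Standard deviation = √28.2105 = 5.3114

5.31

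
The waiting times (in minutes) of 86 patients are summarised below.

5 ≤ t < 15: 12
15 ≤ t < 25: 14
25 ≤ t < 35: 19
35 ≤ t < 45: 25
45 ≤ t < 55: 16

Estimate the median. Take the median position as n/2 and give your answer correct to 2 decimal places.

Cumulative frequencies: 12, 26, 45, 70, 86
n = 86; position = n/2 = 43.
This falls in the class 25 ≤ t < 35: L = 25, F = 26, f = 19, h = 10.
Median ≈ 25 + ((43 − 26) / 19) × 10 = 33.9474

33.95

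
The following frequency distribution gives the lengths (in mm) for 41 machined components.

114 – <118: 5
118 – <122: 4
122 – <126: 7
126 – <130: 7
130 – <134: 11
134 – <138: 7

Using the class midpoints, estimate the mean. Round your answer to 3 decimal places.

Midpoints: 116, 120, 124, 128, 132, 136
Σfm = 5×116 + 4×120 + 7×124 + 7×128 + 11×132 + 7×136 = 5228
n = Σf = 41
Mean = 5228 / 41 = 127.5122

127.512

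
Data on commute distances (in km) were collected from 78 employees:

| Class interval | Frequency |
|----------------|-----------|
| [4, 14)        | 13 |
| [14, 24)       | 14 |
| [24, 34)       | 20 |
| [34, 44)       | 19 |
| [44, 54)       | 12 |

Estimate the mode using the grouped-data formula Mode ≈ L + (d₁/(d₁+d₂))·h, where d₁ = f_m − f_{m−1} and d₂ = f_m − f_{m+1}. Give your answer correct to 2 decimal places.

32.57

Modal class: [24, 34) (highest frequency 20).
d₁ = 20 − 14 = 6, d₂ = 20 − 19 = 1
Mode ≈ 24 + (6/(6+1)) × 10 = 24 + 8.5714 = 32.5714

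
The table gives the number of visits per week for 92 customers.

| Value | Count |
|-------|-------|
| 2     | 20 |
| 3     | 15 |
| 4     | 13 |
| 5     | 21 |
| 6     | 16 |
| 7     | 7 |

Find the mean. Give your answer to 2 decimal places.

Values: 2, 3, 4, 5, 6, 7
Σfx = 20×2 + 15×3 + 13×4 + 21×5 + 16×6 + 7×7 = 387
n = Σf = 92
Mean = 387 / 92 = 4.2065

4.21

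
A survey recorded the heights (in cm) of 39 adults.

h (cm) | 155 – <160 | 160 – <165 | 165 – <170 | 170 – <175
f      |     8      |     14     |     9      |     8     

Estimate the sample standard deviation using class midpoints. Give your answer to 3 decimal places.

5.231

Midpoints: 157.5, 162.5, 167.5, 172.5
n = 39, Σfm = 6422.5, mean = 164.6795
Σfm² = 1058693.75
Σf(m − x̄)² = Σfm² − (Σfm)²/n = 1058693.75 − 6422.5²/39 = 1039.7436
Sample variance = 1039.7436 / 38 = 27.3617
Standard deviation = √27.3617 = 5.2308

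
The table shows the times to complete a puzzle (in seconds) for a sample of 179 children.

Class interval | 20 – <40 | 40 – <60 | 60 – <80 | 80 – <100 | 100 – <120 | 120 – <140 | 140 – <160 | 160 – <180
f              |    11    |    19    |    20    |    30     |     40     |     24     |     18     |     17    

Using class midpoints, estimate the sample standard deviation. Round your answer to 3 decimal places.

39.260

Midpoints: 30, 50, 70, 90, 110, 130, 150, 170
n = 179, Σfm = 18490, mean = 103.2961
Σfm² = 2184300
Σf(m − x̄)² = Σfm² − (Σfm)²/n = 2184300 − 18490²/179 = 274355.3073
Sample variance = 274355.3073 / 178 = 1541.3220
Standard deviation = √1541.3220 = 39.2597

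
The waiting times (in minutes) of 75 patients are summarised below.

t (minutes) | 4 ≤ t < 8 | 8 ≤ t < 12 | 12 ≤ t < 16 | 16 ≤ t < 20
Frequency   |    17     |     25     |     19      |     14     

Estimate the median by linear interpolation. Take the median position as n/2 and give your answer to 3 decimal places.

Cumulative frequencies: 17, 42, 61, 75
n = 75; position = n/2 = 37.5.
This falls in the class 8 ≤ t < 12: L = 8, F = 17, f = 25, h = 4.
Median ≈ 8 + ((37.5 − 17) / 25) × 4 = 11.2800

11.280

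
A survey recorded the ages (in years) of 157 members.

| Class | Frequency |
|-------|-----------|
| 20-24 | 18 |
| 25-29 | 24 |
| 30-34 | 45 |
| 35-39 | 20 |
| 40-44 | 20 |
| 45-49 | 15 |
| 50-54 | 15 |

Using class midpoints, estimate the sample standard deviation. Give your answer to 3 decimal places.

Midpoints: 22, 27, 32, 37, 42, 47, 52
n = 157, Σfm = 5549, mean = 35.3439
Σfm² = 208643
Σf(m − x̄)² = Σfm² − (Σfm)²/n = 208643 − 5549²/157 = 12519.4268
Sample variance = 12519.4268 / 156 = 80.2527
Standard deviation = √80.2527 = 8.9584

8.958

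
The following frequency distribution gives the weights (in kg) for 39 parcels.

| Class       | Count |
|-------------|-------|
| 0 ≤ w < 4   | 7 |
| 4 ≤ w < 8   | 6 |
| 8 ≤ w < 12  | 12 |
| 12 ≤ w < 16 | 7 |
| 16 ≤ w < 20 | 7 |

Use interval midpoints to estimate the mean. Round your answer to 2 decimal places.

Midpoints: 2, 6, 10, 14, 18
Σfm = 7×2 + 6×6 + 12×10 + 7×14 + 7×18 = 394
n = Σf = 39
Mean = 394 / 39 = 10.1026

10.10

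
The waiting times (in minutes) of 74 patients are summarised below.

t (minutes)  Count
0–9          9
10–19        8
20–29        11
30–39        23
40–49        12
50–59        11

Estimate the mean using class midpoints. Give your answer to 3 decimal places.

31.797

Midpoints: 4.5, 14.5, 24.5, 34.5, 44.5, 54.5
Σfm = 9×4.5 + 8×14.5 + 11×24.5 + 23×34.5 + 12×44.5 + 11×54.5 = 2353
n = Σf = 74
Mean = 2353 / 74 = 31.7973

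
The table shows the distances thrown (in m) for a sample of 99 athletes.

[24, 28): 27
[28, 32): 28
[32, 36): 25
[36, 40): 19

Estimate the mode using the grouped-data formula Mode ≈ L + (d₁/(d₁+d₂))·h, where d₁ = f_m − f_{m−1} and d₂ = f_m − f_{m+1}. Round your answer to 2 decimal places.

Modal class: [28, 32) (highest frequency 28).
d₁ = 28 − 27 = 1, d₂ = 28 − 25 = 3
Mode ≈ 28 + (1/(1+3)) × 4 = 28 + 1.0000 = 29.0000

29.00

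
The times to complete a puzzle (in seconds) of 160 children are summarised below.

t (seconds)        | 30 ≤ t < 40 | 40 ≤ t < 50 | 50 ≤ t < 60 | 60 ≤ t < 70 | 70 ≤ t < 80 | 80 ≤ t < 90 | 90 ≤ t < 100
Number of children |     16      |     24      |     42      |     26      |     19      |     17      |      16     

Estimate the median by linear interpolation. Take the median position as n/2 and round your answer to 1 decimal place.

Cumulative frequencies: 16, 40, 82, 108, 127, 144, 160
n = 160; position = n/2 = 80.
This falls in the class 50 ≤ t < 60: L = 50, F = 40, f = 42, h = 10.
Median ≈ 50 + ((80 − 40) / 42) × 10 = 59.5238

59.5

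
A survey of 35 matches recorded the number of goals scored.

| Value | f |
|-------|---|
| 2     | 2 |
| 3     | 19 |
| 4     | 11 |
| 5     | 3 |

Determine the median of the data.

Cumulative frequencies: 2, 21, 32, 35
n = 35, so the median is the value in position (n+1)/2 = 18.
Position 18 falls at value 3.

3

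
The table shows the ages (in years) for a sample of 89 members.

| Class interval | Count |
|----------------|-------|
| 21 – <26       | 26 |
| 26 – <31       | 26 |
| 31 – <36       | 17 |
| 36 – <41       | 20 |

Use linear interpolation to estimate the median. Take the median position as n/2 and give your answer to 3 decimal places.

29.558

Cumulative frequencies: 26, 52, 69, 89
n = 89; position = n/2 = 44.5.
This falls in the class 26 – <31: L = 26, F = 26, f = 26, h = 5.
Median ≈ 26 + ((44.5 − 26) / 26) × 5 = 29.5577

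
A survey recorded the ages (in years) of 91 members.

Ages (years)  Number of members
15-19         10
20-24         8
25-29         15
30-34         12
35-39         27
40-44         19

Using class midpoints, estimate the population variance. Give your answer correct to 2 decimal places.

Midpoints: 17, 22, 27, 32, 37, 42
n = 91, Σfm = 2932, mean = 32.2198
Σfm² = 100464
Σf(m − x̄)² = Σfm² − (Σfm)²/n = 100464 − 2932²/91 = 5995.6044
Population variance = 5995.6044 / 91 = 65.8858

65.89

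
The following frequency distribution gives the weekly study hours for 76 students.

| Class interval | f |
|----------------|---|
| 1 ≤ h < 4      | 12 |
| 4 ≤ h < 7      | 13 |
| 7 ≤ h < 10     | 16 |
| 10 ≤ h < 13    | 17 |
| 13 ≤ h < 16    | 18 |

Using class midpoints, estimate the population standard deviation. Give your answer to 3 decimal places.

4.167

Midpoints: 2.5, 5.5, 8.5, 11.5, 14.5
n = 76, Σfm = 694, mean = 9.1316
Σfm² = 7657
Σf(m − x̄)² = Σfm² − (Σfm)²/n = 7657 − 694²/76 = 1319.6842
Population variance = 1319.6842 / 76 = 17.3643
Standard deviation = √17.3643 = 4.1670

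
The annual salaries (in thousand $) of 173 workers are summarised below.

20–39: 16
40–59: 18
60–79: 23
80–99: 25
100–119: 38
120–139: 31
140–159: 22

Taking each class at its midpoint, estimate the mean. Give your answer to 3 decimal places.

96.321

Midpoints: 29.5, 49.5, 69.5, 89.5, 109.5, 129.5, 149.5
Σfm = 16×29.5 + 18×49.5 + 23×69.5 + 25×89.5 + 38×109.5 + 31×129.5 + 22×149.5 = 16663.5
n = Σf = 173
Mean = 16663.5 / 173 = 96.3208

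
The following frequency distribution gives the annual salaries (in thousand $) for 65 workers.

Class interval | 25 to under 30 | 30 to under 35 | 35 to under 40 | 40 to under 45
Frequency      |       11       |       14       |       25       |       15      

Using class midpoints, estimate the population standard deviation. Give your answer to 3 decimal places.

Midpoints: 27.5, 32.5, 37.5, 42.5
n = 65, Σfm = 2332.5, mean = 35.8846
Σfm² = 85356.25
Σf(m − x̄)² = Σfm² − (Σfm)²/n = 85356.25 − 2332.5²/65 = 1655.3846
Population variance = 1655.3846 / 65 = 25.4675
Standard deviation = √25.4675 = 5.0465

5.047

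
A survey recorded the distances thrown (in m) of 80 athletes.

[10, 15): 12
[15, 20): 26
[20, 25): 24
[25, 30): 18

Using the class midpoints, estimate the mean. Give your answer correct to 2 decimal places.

20.50

Midpoints: 12.5, 17.5, 22.5, 27.5
Σfm = 12×12.5 + 26×17.5 + 24×22.5 + 18×27.5 = 1640
n = Σf = 80
Mean = 1640 / 80 = 20.5000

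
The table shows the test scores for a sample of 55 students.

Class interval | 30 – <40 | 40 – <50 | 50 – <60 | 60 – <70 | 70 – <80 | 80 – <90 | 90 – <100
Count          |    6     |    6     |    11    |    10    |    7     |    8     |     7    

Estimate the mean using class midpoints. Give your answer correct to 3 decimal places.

65.545

Midpoints: 35, 45, 55, 65, 75, 85, 95
Σfm = 6×35 + 6×45 + 11×55 + 10×65 + 7×75 + 8×85 + 7×95 = 3605
n = Σf = 55
Mean = 3605 / 55 = 65.5455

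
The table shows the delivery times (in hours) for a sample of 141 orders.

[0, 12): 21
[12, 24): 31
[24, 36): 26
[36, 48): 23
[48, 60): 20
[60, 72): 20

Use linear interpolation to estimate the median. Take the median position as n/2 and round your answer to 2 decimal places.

Cumulative frequencies: 21, 52, 78, 101, 121, 141
n = 141; position = n/2 = 70.5.
This falls in the class [24, 36): L = 24, F = 52, f = 26, h = 12.
Median ≈ 24 + ((70.5 − 52) / 26) × 12 = 32.5385

32.54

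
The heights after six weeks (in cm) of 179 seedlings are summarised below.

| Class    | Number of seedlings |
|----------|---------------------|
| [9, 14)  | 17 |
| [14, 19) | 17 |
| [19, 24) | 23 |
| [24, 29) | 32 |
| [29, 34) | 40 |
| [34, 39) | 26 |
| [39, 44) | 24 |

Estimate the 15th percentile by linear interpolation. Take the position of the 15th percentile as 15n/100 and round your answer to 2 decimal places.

16.90

Cumulative frequencies: 17, 34, 57, 89, 129, 155, 179
n = 179; position = 15n/100 = 26.85.
This falls in the class [14, 19): L = 14, F = 17, f = 17, h = 5.
15th percentile ≈ 14 + ((26.85 − 17) / 17) × 5 = 16.8971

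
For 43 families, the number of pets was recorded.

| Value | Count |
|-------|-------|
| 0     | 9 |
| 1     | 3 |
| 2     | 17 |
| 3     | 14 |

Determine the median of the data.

Cumulative frequencies: 9, 12, 29, 43
n = 43, so the median is the value in position (n+1)/2 = 22.
Position 22 falls at value 2.

2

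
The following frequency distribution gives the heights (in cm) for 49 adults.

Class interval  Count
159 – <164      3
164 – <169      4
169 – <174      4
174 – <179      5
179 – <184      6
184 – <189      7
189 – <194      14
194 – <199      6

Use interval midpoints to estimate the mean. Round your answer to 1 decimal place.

Midpoints: 161.5, 166.5, 171.5, 176.5, 181.5, 186.5, 191.5, 196.5
Σfm = 3×161.5 + 4×166.5 + 4×171.5 + 5×176.5 + 6×181.5 + 7×186.5 + 14×191.5 + 6×196.5 = 8973.5
n = Σf = 49
Mean = 8973.5 / 49 = 183.1327

183.1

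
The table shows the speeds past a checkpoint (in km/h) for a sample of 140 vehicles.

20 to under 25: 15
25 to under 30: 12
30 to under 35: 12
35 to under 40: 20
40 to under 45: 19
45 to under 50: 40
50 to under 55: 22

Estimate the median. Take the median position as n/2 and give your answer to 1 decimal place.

Cumulative frequencies: 15, 27, 39, 59, 78, 118, 140
n = 140; position = n/2 = 70.
This falls in the class 40 to under 45: L = 40, F = 59, f = 19, h = 5.
Median ≈ 40 + ((70 − 59) / 19) × 5 = 42.8947

42.9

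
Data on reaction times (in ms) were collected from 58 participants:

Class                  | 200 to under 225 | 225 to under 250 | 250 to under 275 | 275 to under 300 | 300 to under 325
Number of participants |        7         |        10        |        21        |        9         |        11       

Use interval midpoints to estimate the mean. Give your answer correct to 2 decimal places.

265.52

Midpoints: 212.5, 237.5, 262.5, 287.5, 312.5
Σfm = 7×212.5 + 10×237.5 + 21×262.5 + 9×287.5 + 11×312.5 = 15400
n = Σf = 58
Mean = 15400 / 58 = 265.5172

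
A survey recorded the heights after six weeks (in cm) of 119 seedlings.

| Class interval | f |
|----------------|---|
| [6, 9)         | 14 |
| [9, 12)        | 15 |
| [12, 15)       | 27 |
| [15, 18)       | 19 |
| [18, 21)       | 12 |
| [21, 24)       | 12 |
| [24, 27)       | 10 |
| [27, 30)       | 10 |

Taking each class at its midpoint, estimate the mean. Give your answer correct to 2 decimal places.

16.68

Midpoints: 7.5, 10.5, 13.5, 16.5, 19.5, 22.5, 25.5, 28.5
Σfm = 14×7.5 + 15×10.5 + 27×13.5 + 19×16.5 + 12×19.5 + 12×22.5 + 10×25.5 + 10×28.5 = 1984.5
n = Σf = 119
Mean = 1984.5 / 119 = 16.6765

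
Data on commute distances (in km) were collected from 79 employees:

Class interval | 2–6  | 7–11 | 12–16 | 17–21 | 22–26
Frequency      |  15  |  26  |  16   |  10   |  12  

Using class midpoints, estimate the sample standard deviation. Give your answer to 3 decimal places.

6.648

Midpoints: 4, 9, 14, 19, 24
n = 79, Σfm = 996, mean = 12.6076
Σfm² = 16004
Σf(m − x̄)² = Σfm² − (Σfm)²/n = 16004 − 996²/79 = 3446.8354
Sample variance = 3446.8354 / 78 = 44.1902
Standard deviation = √44.1902 = 6.6476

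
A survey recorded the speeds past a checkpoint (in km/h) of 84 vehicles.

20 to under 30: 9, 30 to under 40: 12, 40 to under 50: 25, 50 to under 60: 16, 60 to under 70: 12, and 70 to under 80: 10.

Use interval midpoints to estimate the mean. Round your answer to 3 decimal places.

Midpoints: 25, 35, 45, 55, 65, 75
Σfm = 9×25 + 12×35 + 25×45 + 16×55 + 12×65 + 10×75 = 4180
n = Σf = 84
Mean = 4180 / 84 = 49.7619

49.762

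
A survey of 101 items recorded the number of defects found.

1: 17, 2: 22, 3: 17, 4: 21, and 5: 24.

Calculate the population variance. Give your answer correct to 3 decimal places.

2.033

Values: 1, 2, 3, 4, 5
n = 101, Σfx = 316, mean = 3.1287
Σfx² = 1194
Σf(x − x̄)² = Σfx² − (Σfx)²/n = 1194 − 316²/101 = 205.3267
Population variance = 205.3267 / 101 = 2.0329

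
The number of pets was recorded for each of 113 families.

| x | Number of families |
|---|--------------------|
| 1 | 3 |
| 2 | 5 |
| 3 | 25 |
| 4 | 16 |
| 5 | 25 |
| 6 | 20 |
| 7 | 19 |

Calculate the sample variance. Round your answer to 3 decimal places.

2.626

Values: 1, 2, 3, 4, 5, 6, 7
n = 113, Σfx = 530, mean = 4.6903
Σfx² = 2780
Σf(x − x̄)² = Σfx² − (Σfx)²/n = 2780 − 530²/113 = 294.1593
Sample variance = 294.1593 / 112 = 2.6264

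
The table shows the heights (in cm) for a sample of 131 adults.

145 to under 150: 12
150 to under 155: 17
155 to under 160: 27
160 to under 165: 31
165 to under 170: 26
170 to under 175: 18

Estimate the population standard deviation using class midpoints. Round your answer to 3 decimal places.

7.460

Midpoints: 147.5, 152.5, 157.5, 162.5, 167.5, 172.5
n = 131, Σfm = 21112.5, mean = 161.1641
Σfm² = 3409868.75
Σf(m − x̄)² = Σfm² − (Σfm)²/n = 3409868.75 − 21112.5²/131 = 7291.2214
Population variance = 7291.2214 / 131 = 55.6582
Standard deviation = √55.6582 = 7.4604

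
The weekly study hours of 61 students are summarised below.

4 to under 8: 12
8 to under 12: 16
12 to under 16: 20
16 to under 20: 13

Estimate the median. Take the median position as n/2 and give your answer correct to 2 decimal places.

12.50

Cumulative frequencies: 12, 28, 48, 61
n = 61; position = n/2 = 30.5.
This falls in the class 12 to under 16: L = 12, F = 28, f = 20, h = 4.
Median ≈ 12 + ((30.5 − 28) / 20) × 4 = 12.5000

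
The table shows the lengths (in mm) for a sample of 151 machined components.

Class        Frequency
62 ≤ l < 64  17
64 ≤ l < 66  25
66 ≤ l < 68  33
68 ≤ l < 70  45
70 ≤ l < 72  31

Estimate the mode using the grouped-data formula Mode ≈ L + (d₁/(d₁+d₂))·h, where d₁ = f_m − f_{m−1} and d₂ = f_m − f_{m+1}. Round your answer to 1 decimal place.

68.9

Modal class: 68 ≤ l < 70 (highest frequency 45).
d₁ = 45 − 33 = 12, d₂ = 45 − 31 = 14
Mode ≈ 68 + (12/(12+14)) × 2 = 68 + 0.9231 = 68.9231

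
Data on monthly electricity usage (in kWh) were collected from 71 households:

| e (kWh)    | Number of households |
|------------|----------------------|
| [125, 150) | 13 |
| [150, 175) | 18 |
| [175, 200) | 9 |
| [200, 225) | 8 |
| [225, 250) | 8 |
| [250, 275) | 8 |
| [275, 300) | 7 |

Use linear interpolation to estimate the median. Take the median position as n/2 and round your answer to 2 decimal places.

Cumulative frequencies: 13, 31, 40, 48, 56, 64, 71
n = 71; position = n/2 = 35.5.
This falls in the class [175, 200): L = 175, F = 31, f = 9, h = 25.
Median ≈ 175 + ((35.5 − 31) / 9) × 25 = 187.5000

187.50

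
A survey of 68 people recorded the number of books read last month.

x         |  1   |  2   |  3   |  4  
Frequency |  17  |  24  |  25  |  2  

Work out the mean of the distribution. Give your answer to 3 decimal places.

Values: 1, 2, 3, 4
Σfx = 17×1 + 24×2 + 25×3 + 2×4 = 148
n = Σf = 68
Mean = 148 / 68 = 2.1765

2.176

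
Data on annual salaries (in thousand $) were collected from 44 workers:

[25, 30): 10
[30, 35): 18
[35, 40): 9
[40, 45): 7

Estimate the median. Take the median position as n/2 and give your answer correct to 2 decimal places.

Cumulative frequencies: 10, 28, 37, 44
n = 44; position = n/2 = 22.
This falls in the class [30, 35): L = 30, F = 10, f = 18, h = 5.
Median ≈ 30 + ((22 − 10) / 18) × 5 = 33.3333

33.33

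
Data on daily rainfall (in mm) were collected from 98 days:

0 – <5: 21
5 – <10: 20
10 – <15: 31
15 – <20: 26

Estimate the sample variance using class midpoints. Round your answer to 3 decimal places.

Midpoints: 2.5, 7.5, 12.5, 17.5
n = 98, Σfm = 1045, mean = 10.6633
Σfm² = 14062.5
Σf(m − x̄)² = Σfm² − (Σfm)²/n = 14062.5 − 1045²/98 = 2919.3878
Sample variance = 2919.3878 / 97 = 30.0968

30.097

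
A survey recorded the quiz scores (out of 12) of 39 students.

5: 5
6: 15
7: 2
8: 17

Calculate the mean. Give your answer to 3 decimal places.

Values: 5, 6, 7, 8
Σfx = 5×5 + 15×6 + 2×7 + 17×8 = 265
n = Σf = 39
Mean = 265 / 39 = 6.7949

6.795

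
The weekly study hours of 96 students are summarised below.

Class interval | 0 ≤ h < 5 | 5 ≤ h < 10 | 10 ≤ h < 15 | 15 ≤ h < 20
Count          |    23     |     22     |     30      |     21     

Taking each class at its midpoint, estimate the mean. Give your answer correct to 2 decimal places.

Midpoints: 2.5, 7.5, 12.5, 17.5
Σfm = 23×2.5 + 22×7.5 + 30×12.5 + 21×17.5 = 965
n = Σf = 96
Mean = 965 / 96 = 10.0521

10.05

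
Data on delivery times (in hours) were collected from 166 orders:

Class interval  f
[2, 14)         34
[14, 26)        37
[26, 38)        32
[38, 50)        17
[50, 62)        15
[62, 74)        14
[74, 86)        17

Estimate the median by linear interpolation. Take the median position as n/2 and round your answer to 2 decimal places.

Cumulative frequencies: 34, 71, 103, 120, 135, 149, 166
n = 166; position = n/2 = 83.
This falls in the class [26, 38): L = 26, F = 71, f = 32, h = 12.
Median ≈ 26 + ((83 − 71) / 32) × 12 = 30.5000

30.50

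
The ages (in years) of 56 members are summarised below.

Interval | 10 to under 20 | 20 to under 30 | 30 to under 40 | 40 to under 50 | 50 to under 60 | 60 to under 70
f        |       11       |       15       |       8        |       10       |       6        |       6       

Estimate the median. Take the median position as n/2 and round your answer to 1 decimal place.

Cumulative frequencies: 11, 26, 34, 44, 50, 56
n = 56; position = n/2 = 28.
This falls in the class 30 to under 40: L = 30, F = 26, f = 8, h = 10.
Median ≈ 30 + ((28 − 26) / 8) × 10 = 32.5000

32.5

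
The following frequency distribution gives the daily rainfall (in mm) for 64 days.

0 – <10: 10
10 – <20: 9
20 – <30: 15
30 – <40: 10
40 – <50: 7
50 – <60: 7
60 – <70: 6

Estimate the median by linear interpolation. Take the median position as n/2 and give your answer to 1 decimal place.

Cumulative frequencies: 10, 19, 34, 44, 51, 58, 64
n = 64; position = n/2 = 32.
This falls in the class 20 – <30: L = 20, F = 19, f = 15, h = 10.
Median ≈ 20 + ((32 − 19) / 15) × 10 = 28.6667

28.7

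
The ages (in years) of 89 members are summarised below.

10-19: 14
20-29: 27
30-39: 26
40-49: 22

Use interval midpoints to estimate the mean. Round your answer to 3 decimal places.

Midpoints: 14.5, 24.5, 34.5, 44.5
Σfm = 14×14.5 + 27×24.5 + 26×34.5 + 22×44.5 = 2740.5
n = Σf = 89
Mean = 2740.5 / 89 = 30.7921

30.792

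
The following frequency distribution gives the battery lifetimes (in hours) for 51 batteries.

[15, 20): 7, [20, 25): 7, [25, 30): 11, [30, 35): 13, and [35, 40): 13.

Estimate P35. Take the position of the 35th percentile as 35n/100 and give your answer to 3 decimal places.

26.750

Cumulative frequencies: 7, 14, 25, 38, 51
n = 51; position = 35n/100 = 17.85.
This falls in the class [25, 30): L = 25, F = 14, f = 11, h = 5.
35th percentile ≈ 25 + ((17.85 − 14) / 11) × 5 = 26.7500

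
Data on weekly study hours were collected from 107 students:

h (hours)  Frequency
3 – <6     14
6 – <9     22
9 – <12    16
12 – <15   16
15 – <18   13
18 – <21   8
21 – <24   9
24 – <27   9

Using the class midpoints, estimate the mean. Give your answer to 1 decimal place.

13.2

Midpoints: 4.5, 7.5, 10.5, 13.5, 16.5, 19.5, 22.5, 25.5
Σfm = 14×4.5 + 22×7.5 + 16×10.5 + 16×13.5 + 13×16.5 + 8×19.5 + 9×22.5 + 9×25.5 = 1414.5
n = Σf = 107
Mean = 1414.5 / 107 = 13.2196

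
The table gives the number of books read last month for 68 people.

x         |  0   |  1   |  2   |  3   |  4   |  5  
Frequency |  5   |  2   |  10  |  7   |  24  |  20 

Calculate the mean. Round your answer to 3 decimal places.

Values: 0, 1, 2, 3, 4, 5
Σfx = 5×0 + 2×1 + 10×2 + 7×3 + 24×4 + 20×5 = 239
n = Σf = 68
Mean = 239 / 68 = 3.5147

3.515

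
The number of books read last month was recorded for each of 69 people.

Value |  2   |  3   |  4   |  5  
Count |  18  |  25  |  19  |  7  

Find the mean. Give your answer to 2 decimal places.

Values: 2, 3, 4, 5
Σfx = 18×2 + 25×3 + 19×4 + 7×5 = 222
n = Σf = 69
Mean = 222 / 69 = 3.2174

3.22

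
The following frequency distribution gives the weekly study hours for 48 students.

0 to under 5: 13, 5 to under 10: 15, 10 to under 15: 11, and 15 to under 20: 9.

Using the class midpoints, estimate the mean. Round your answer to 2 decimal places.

Midpoints: 2.5, 7.5, 12.5, 17.5
Σfm = 13×2.5 + 15×7.5 + 11×12.5 + 9×17.5 = 440
n = Σf = 48
Mean = 440 / 48 = 9.1667

9.17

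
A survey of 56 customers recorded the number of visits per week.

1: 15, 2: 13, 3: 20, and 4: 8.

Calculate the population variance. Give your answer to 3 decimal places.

1.056

Values: 1, 2, 3, 4
n = 56, Σfx = 133, mean = 2.3750
Σfx² = 375
Σf(x − x̄)² = Σfx² − (Σfx)²/n = 375 − 133²/56 = 59.1250
Population variance = 59.1250 / 56 = 1.0558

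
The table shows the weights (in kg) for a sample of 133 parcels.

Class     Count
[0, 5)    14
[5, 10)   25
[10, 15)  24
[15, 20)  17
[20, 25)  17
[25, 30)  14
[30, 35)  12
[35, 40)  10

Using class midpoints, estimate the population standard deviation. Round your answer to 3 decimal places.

10.538

Midpoints: 2.5, 7.5, 12.5, 17.5, 22.5, 27.5, 32.5, 37.5
n = 133, Σfm = 2352.5, mean = 17.6880
Σfm² = 56381.25
Σf(m − x̄)² = Σfm² − (Σfm)²/n = 56381.25 − 2352.5²/133 = 14770.3008
Population variance = 14770.3008 / 133 = 111.0549
Standard deviation = √111.0549 = 10.5383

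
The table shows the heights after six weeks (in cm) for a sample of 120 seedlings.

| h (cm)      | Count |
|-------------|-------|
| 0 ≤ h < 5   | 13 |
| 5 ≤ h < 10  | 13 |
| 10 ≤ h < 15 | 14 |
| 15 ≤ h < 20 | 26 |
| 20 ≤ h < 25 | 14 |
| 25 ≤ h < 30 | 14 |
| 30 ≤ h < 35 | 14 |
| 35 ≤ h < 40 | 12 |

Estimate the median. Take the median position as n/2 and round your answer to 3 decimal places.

18.846

Cumulative frequencies: 13, 26, 40, 66, 80, 94, 108, 120
n = 120; position = n/2 = 60.
This falls in the class 15 ≤ h < 20: L = 15, F = 40, f = 26, h = 5.
Median ≈ 15 + ((60 − 40) / 26) × 5 = 18.8462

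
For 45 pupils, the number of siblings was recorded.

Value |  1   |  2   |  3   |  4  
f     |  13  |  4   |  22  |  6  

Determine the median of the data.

Cumulative frequencies: 13, 17, 39, 45
n = 45, so the median is the value in position (n+1)/2 = 23.
Position 23 falls at value 3.

3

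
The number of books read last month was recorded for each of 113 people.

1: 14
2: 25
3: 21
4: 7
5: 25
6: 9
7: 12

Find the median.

3

Cumulative frequencies: 14, 39, 60, 67, 92, 101, 113
n = 113, so the median is the value in position (n+1)/2 = 57.
Position 57 falls at value 3.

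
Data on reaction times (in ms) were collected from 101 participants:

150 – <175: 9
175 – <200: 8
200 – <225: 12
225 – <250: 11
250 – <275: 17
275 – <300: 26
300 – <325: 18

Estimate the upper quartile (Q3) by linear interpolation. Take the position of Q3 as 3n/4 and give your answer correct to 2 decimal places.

Cumulative frequencies: 9, 17, 29, 40, 57, 83, 101
n = 101; position = 3n/4 = 75.75.
This falls in the class 275 – <300: L = 275, F = 57, f = 26, h = 25.
Upper quartile ≈ 275 + ((75.75 − 57) / 26) × 25 = 293.0288

293.03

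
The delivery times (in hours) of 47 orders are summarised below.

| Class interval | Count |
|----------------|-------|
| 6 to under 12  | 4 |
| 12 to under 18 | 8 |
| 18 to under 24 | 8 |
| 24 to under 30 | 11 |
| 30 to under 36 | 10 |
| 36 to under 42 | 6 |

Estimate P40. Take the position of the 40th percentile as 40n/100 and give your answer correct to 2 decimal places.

Cumulative frequencies: 4, 12, 20, 31, 41, 47
n = 47; position = 40n/100 = 18.8.
This falls in the class 18 to under 24: L = 18, F = 12, f = 8, h = 6.
40th percentile ≈ 18 + ((18.8 − 12) / 8) × 6 = 23.1000

23.10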